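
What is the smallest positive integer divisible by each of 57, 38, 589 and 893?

166098

57 = 3 · 19; 38 = 2 · 19; 589 = 19 · 31; 893 = 19 · 47
lcm takes max exponent of each prime: 2 · 3 · 19 · 31 · 47 = 166098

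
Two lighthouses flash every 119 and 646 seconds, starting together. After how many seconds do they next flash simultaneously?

gcd first: 646 = 5·119 + 51; 119 = 2·51 + 17; 51 = 3·17 + 0 → gcd = 17
lcm = 119·646/gcd = 76874/17 = 4522

4522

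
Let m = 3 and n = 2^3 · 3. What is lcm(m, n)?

max exponent per prime: 2^3 · 3 = 24

24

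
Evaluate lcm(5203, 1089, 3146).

1217502

5203 = 11² · 43; 1089 = 3² · 11²; 3146 = 2 · 11² · 13
lcm takes max exponent of each prime: 2 · 3² · 11² · 13 · 43 = 1217502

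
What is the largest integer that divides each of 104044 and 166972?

104044 = 2² · 19 · 37²
166972 = 2² · 13³ · 19
Common: 2² · 19 = 76

76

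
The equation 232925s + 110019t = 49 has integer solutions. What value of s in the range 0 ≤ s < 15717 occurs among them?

9980

Reduce mod 110019: 232925s ≡ 49 (mod 110019). With g = gcd(232925, 110019) = 7 dividing 49, divide through: 33275s ≡ 7 (mod 15717).
Since gcd(33275, 15717) = 1, s ≡ 7·(33275)⁻¹ ≡ 9980 (mod 15717). Smallest non-negative: 9980.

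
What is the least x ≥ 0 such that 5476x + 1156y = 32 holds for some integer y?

152

Euclid: 5476 = 4·1156 + 852; 1156 = 1·852 + 304; 852 = 2·304 + 244; 304 = 1·244 + 60; 244 = 4·60 + 4; 60 = 15·4 + 0 → gcd = 4; 32 = 4·8.
Back-substitution yields 5476·(19) + 1156·(-90) = 4, so one solution is x = 19·8 = 152, y = -90·8 = -720.
Solutions in x differ by 1156/4 = 289; the one in [0, 289) is 152 mod 289 = 152.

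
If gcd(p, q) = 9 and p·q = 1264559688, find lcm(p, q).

Since gcd(p,q)·lcm(p,q) = pq, lcm = 1264559688/9 = 140506632.

140506632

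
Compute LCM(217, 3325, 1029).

lcm(217, 3325) = 217·3325/gcd = 721525/7 = 103075
lcm(103075, 1029) = 103075·1029/gcd = 106064175/7 = 15152025

15152025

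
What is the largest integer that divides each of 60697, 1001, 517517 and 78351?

60697 = 7 · 13 · 23 · 29; 1001 = 7 · 11 · 13; 517517 = 7 · 11² · 13 · 47; 78351 = 3 · 7² · 13 · 41
gcd takes min exponent of each prime: 7 · 13 = 91

91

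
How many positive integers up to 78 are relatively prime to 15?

42

15 = 3·5. Inclusion–exclusion on these primes:
78 − ⌊78/3⌋ − ⌊78/5⌋ + ⌊78/15⌋ = 42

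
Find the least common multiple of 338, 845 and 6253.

lcm(338, 845) = 338·845/gcd = 285610/169 = 1690
lcm(1690, 6253) = 1690·6253/gcd = 10567570/169 = 62530

62530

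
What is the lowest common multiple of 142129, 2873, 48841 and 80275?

19510758475

lcm(142129, 2873) = 142129·2873/gcd = 408336617/169 = 2416193
lcm(2416193, 48841) = 2416193·48841/gcd = 118009282313/2873 = 41075281
lcm(41075281, 80275) = 41075281·80275/gcd = 3297318182275/169 = 19510758475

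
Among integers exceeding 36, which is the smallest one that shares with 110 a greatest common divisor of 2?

110 = 2·55. Any a with gcd(a, 110) = 2 is a multiple of 2, say 2s, with s coprime to 55.
Need s > 36/2, so s ≥ 19. First s ≥ 19 with gcd(s, 55) = 1 is s = 19. Thus a = 2·19 = 38.

38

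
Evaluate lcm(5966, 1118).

3334994

gcd first: 5966 = 5·1118 + 376; 1118 = 2·376 + 366; 376 = 1·366 + 10; 366 = 36·10 + 6; 10 = 1·6 + 4; 6 = 1·4 + 2; 4 = 2·2 + 0 → gcd = 2
lcm = 5966·1118/gcd = 6669988/2 = 3334994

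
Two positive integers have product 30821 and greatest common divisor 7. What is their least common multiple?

For any two positive integers, gcd × lcm equals their product. Hence lcm = 30821 / 7 = 4403.

4403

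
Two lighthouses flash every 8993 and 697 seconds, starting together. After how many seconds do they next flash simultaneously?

368713

8993 = 17 · 23²; 697 = 17 · 41
max exponents: 17 · 23² · 41 = 368713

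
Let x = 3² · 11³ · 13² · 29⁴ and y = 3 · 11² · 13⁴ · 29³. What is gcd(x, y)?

1496191983

min exponent per shared prime: 3 · 11² · 13² · 29³ = 1496191983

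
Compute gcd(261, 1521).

Euclid: 1521 = 5·261 + 216; 261 = 1·216 + 45; 216 = 4·45 + 36; 45 = 1·36 + 9; 36 = 4·9 + 0. Last nonzero remainder: 9.

9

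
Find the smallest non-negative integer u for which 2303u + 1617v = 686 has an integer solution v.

Euclid: 2303 = 1·1617 + 686; 1617 = 2·686 + 245; 686 = 2·245 + 196; 245 = 1·196 + 49; 196 = 4·49 + 0 → gcd = 49; 686 = 49·14.
Back-substitution yields 2303·(-7) + 1617·(10) = 49, so one solution is u = -7·14 = -98, v = 10·14 = 140.
Solutions in u differ by 1617/49 = 33; the one in [0, 33) is -98 mod 33 = 1.

1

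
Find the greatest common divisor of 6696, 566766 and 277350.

6

gcd(6696, 566766): 566766 = 84·6696 + 4302; 6696 = 1·4302 + 2394; 4302 = 1·2394 + 1908; 2394 = 1·1908 + 486; 1908 = 3·486 + 450; 486 = 1·450 + 36; 450 = 12·36 + 18; 36 = 2·18 + 0 → 18
gcd(18, 277350): 277350 = 15408·18 + 6; 18 = 3·6 + 0 → 6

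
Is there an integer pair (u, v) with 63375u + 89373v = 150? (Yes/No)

By Bézout, 63375u + 89373v = 150 has integer solutions iff gcd(63375, 89373) | 150.
Euclid: 89373 = 1·63375 + 25998; 63375 = 2·25998 + 11379; 25998 = 2·11379 + 3240; 11379 = 3·3240 + 1659; 3240 = 1·1659 + 1581; 1659 = 1·1581 + 78; 1581 = 20·78 + 21; 78 = 3·21 + 15; 21 = 1·15 + 6; 15 = 2·6 + 3; 6 = 2·3 + 0. gcd = 3; 150 mod 3 = 0. Yes.

Yes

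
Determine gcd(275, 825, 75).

275 = 5² · 11; 825 = 3 · 5² · 11; 75 = 3 · 5²
gcd takes min exponent of each prime: 5² = 25

25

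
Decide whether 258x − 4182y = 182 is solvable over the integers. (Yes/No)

No

gcd(258, 4182): 4182 = 16·258 + 54; 258 = 4·54 + 42; 54 = 1·42 + 12; 42 = 3·12 + 6; 12 = 2·6 + 0 → 6
6 does not divide 182, so a solution does not exist.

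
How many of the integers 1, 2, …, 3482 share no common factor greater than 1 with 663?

2018

Prime factors of 663: 3, 13, 17. Count integers ≤ 3482 divisible by none of them.
By inclusion–exclusion: 3482 − ⌊3482/3⌋ − ⌊3482/13⌋ − ⌊3482/17⌋ + ⌊3482/39⌋ + ⌊3482/51⌋ + ⌊3482/221⌋ − ⌊3482/663⌋ = 2018.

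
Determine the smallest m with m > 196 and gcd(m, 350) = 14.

Multiples of 14 above 196: 14·15, 14·16, … . Need the cofactor coprime to 350/14 = 25.
Checking s = 15, 16, … the first with gcd(s, 25) = 1 is s = 16, giving 224.

224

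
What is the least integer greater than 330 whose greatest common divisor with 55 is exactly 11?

341

Multiples of 11 above 330: 11·31, 11·32, … . Need the cofactor coprime to 55/11 = 5.
Checking s = 31, 32, … the first with gcd(s, 5) = 1 is s = 31, giving 341.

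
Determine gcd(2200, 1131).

1

Euclid: 2200 = 1·1131 + 1069; 1131 = 1·1069 + 62; 1069 = 17·62 + 15; 62 = 4·15 + 2; 15 = 7·2 + 1; 2 = 2·1 + 0. Last nonzero remainder: 1.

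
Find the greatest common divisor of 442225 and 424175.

9025

442225 = 5² · 7² · 19²
424175 = 5² · 19² · 47
Common: 5² · 19² = 9025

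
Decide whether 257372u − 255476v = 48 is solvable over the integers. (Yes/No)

By Bézout, 257372u − 255476v = 48 has integer solutions iff gcd(257372, 255476) | 48.
Euclid: 257372 = 1·255476 + 1896; 255476 = 134·1896 + 1412; 1896 = 1·1412 + 484; 1412 = 2·484 + 444; 484 = 1·444 + 40; 444 = 11·40 + 4; 40 = 10·4 + 0. gcd = 4; 48 mod 4 = 0. Yes.

Yes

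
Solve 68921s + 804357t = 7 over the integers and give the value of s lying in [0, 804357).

Reduce mod 804357: 68921s ≡ 7 (mod 804357). With g = gcd(68921, 804357) = 1 dividing 7, divide through: 68921s ≡ 7 (mod 804357).
Since gcd(68921, 804357) = 1, s ≡ 7·(68921)⁻¹ ≡ 516674 (mod 804357). Smallest non-negative: 516674.

516674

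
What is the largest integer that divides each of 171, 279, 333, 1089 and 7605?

9

gcd(171, 279): 279 = 1·171 + 108; 171 = 1·108 + 63; 108 = 1·63 + 45; 63 = 1·45 + 18; 45 = 2·18 + 9; 18 = 2·9 + 0 → 9
gcd(9, 333): 333 = 37·9 + 0 → 9
gcd(9, 1089): 1089 = 121·9 + 0 → 9
gcd(9, 7605): 7605 = 845·9 + 0 → 9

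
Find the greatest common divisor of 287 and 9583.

Euclid: 9583 = 33·287 + 112; 287 = 2·112 + 63; 112 = 1·63 + 49; 63 = 1·49 + 14; 49 = 3·14 + 7; 14 = 2·7 + 0. Last nonzero remainder: 7.

7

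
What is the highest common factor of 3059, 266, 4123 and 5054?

133

gcd(3059, 266): 3059 = 11·266 + 133; 266 = 2·133 + 0 → 133
gcd(133, 4123): 4123 = 31·133 + 0 → 133
gcd(133, 5054): 5054 = 38·133 + 0 → 133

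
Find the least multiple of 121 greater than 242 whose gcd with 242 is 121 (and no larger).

gcd(x, 242) = 121 forces 121 | x; write x = 121s. Then gcd(121s, 121·2) = 121·gcd(s, 2), so need gcd(s, 2) = 1.
121s > 242 gives s ≥ 3. The least s ≥ 3 coprime to 2 is 3, so x = 121·3 = 363.

363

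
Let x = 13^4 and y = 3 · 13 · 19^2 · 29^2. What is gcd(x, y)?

13

min exponent per shared prime: 13 = 13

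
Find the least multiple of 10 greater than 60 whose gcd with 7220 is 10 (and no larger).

70

gcd(k, 7220) = 10 forces 10 | k; write k = 10s. Then gcd(10s, 10·722) = 10·gcd(s, 722), so need gcd(s, 722) = 1.
10s > 60 gives s ≥ 7. The least s ≥ 7 coprime to 722 is 7, so k = 10·7 = 70.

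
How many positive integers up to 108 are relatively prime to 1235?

76

1235 = 5·13·19. Inclusion–exclusion on these primes:
108 − ⌊108/5⌋ − ⌊108/13⌋ − ⌊108/19⌋ + ⌊108/65⌋ + ⌊108/95⌋ + ⌊108/247⌋ − ⌊108/1235⌋ = 76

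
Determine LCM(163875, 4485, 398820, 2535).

32015275500

lcm(163875, 4485) = 163875·4485/gcd = 734979375/345 = 2130375
lcm(2130375, 398820) = 2130375·398820/gcd = 849636157500/345 = 2462713500
lcm(2462713500, 2535) = 2462713500·2535/gcd = 6242978722500/195 = 32015275500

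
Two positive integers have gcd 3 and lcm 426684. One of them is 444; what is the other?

2883

u·v = gcd·lcm = 3·426684 = 1280052, so v = 1280052/444 = 2883.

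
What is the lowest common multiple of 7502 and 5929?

367598

gcd first: 7502 = 1·5929 + 1573; 5929 = 3·1573 + 1210; 1573 = 1·1210 + 363; 1210 = 3·363 + 121; 363 = 3·121 + 0 → gcd = 121
lcm = 7502·5929/gcd = 44479358/121 = 367598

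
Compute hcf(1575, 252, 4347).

gcd(1575, 252): 1575 = 6·252 + 63; 252 = 4·63 + 0 → 63
gcd(63, 4347): 4347 = 69·63 + 0 → 63

63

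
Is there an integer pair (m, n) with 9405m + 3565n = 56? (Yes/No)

gcd(9405, 3565): 9405 = 2·3565 + 2275; 3565 = 1·2275 + 1290; 2275 = 1·1290 + 985; 1290 = 1·985 + 305; 985 = 3·305 + 70; 305 = 4·70 + 25; 70 = 2·25 + 20; 25 = 1·20 + 5; 20 = 4·5 + 0 → 5
5 does not divide 56, so a solution does not exist.

No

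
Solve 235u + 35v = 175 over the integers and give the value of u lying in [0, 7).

Reduce mod 35: 235u ≡ 175 (mod 35). With g = gcd(235, 35) = 5 dividing 175, divide through: 47u ≡ 35 (mod 7).
Since gcd(47, 7) = 1, u ≡ 35·(47)⁻¹ ≡ 0 (mod 7). Smallest non-negative: 0.

0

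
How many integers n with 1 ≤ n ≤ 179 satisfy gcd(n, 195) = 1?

195 = 3·5·13. Inclusion–exclusion on these primes:
179 − ⌊179/3⌋ − ⌊179/5⌋ − ⌊179/13⌋ + ⌊179/15⌋ + ⌊179/39⌋ + ⌊179/65⌋ − ⌊179/195⌋ = 89

89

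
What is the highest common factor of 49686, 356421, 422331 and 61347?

gcd(49686, 356421): 356421 = 7·49686 + 8619; 49686 = 5·8619 + 6591; 8619 = 1·6591 + 2028; 6591 = 3·2028 + 507; 2028 = 4·507 + 0 → 507
gcd(507, 422331): 422331 = 833·507 + 0 → 507
gcd(507, 61347): 61347 = 121·507 + 0 → 507

507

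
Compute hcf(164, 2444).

164 = 2² · 41
2444 = 2² · 13 · 47
Common: 2² = 4

4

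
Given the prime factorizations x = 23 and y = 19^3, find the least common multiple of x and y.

max exponent per prime: 19^3 · 23 = 157757

157757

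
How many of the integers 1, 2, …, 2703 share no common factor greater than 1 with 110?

984

Prime factors of 110: 2, 5, 11. Count integers ≤ 2703 divisible by none of them.
By inclusion–exclusion: 2703 − ⌊2703/2⌋ − ⌊2703/5⌋ − ⌊2703/11⌋ + ⌊2703/10⌋ + ⌊2703/22⌋ + ⌊2703/55⌋ − ⌊2703/110⌋ = 984.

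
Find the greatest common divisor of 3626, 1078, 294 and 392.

3626 = 2 · 7² · 37; 1078 = 2 · 7² · 11; 294 = 2 · 3 · 7²; 392 = 2³ · 7²
gcd takes min exponent of each prime: 2 · 7² = 98

98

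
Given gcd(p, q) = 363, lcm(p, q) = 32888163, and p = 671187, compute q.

17787

Using pq = gcd(p,q)·lcm(p,q) = 363·32888163 = 11938403169, we get q = 11938403169/671187 = 17787.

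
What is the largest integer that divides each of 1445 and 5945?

5

1445 = 5 · 17²
5945 = 5 · 29 · 41
Common: 5 = 5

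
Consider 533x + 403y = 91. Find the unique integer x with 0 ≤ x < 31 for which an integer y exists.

Reduce mod 403: 533x ≡ 91 (mod 403). With g = gcd(533, 403) = 13 dividing 91, divide through: 41x ≡ 7 (mod 31).
Since gcd(41, 31) = 1, x ≡ 7·(41)⁻¹ ≡ 10 (mod 31). Smallest non-negative: 10.

10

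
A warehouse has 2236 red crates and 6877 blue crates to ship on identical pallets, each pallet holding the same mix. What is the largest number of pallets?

13

2236 = 2² · 13 · 43
6877 = 13 · 23²
Common: 13 = 13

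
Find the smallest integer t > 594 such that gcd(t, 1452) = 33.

627

gcd(t, 1452) = 33 forces 33 | t; write t = 33s. Then gcd(33s, 33·44) = 33·gcd(s, 44), so need gcd(s, 44) = 1.
33s > 594 gives s ≥ 19. The least s ≥ 19 coprime to 44 is 19, so t = 33·19 = 627.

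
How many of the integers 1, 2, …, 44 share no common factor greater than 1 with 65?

65 = 5·13. Inclusion–exclusion on these primes:
44 − ⌊44/5⌋ − ⌊44/13⌋ + ⌊44/65⌋ = 33

33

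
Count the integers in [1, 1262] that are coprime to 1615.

900

1615 = 5·17·19. Inclusion–exclusion on these primes:
1262 − ⌊1262/5⌋ − ⌊1262/17⌋ − ⌊1262/19⌋ + ⌊1262/85⌋ + ⌊1262/95⌋ + ⌊1262/323⌋ − ⌊1262/1615⌋ = 900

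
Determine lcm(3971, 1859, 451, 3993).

9987966417

3971 = 11 · 19²; 1859 = 11 · 13²; 451 = 11 · 41; 3993 = 3 · 11³
lcm takes max exponent of each prime: 3 · 11³ · 13² · 19² · 41 = 9987966417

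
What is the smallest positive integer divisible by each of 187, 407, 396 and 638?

lcm(187, 407) = 187·407/gcd = 76109/11 = 6919
lcm(6919, 396) = 6919·396/gcd = 2739924/11 = 249084
lcm(249084, 638) = 249084·638/gcd = 158915592/22 = 7223436

7223436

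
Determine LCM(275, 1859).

275 = 5² · 11; 1859 = 11 · 13²
max exponents: 5² · 11 · 13² = 46475

46475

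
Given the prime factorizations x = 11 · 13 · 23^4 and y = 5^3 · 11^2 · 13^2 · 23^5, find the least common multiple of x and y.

max exponent per prime: 5^3 · 11^2 · 13^2 · 23^5 = 16452097250875

16452097250875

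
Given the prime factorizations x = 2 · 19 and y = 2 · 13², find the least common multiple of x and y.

6422

max exponent per prime: 2 · 13² · 19 = 6422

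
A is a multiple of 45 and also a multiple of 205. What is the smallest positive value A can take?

1845

45 = 3² · 5; 205 = 5 · 41
max exponents: 3² · 5 · 41 = 1845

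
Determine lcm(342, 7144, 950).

1607400

342 = 2 · 3² · 19; 7144 = 2³ · 19 · 47; 950 = 2 · 5² · 19
lcm takes max exponent of each prime: 2³ · 3² · 5² · 19 · 47 = 1607400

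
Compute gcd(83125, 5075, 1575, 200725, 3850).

gcd(83125, 5075): 83125 = 16·5075 + 1925; 5075 = 2·1925 + 1225; 1925 = 1·1225 + 700; 1225 = 1·700 + 525; 700 = 1·525 + 175; 525 = 3·175 + 0 → 175
gcd(175, 1575): 1575 = 9·175 + 0 → 175
gcd(175, 200725): 200725 = 1147·175 + 0 → 175
gcd(175, 3850): 3850 = 22·175 + 0 → 175

175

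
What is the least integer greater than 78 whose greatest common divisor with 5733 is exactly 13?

104

5733 = 13·441. Any t with gcd(t, 5733) = 13 is a multiple of 13, say 13s, with s coprime to 441.
Need s > 78/13, so s ≥ 7. First s ≥ 7 with gcd(s, 441) = 1 is s = 8. Thus t = 13·8 = 104.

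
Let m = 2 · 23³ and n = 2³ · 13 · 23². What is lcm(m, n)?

1265368

max exponent per prime: 2³ · 13 · 23³ = 1265368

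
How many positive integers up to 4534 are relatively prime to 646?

Prime factors of 646: 2, 17, 19. Count integers ≤ 4534 divisible by none of them.
By inclusion–exclusion: 4534 − ⌊4534/2⌋ − ⌊4534/17⌋ − ⌊4534/19⌋ + ⌊4534/34⌋ + ⌊4534/38⌋ + ⌊4534/323⌋ − ⌊4534/646⌋ = 2022.

2022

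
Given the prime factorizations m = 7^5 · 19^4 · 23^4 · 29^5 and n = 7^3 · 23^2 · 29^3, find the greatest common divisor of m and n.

4425310883

min exponent per shared prime: 7^3 · 23^2 · 29^3 = 4425310883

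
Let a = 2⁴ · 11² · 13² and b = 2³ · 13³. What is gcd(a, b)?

min exponent per shared prime: 2³ · 13² = 1352

1352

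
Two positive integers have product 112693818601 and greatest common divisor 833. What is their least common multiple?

Since gcd(u,v)·lcm(u,v) = uv, lcm = 112693818601/833 = 135286697.

135286697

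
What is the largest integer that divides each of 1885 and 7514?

Euclid: 7514 = 3·1885 + 1859; 1885 = 1·1859 + 26; 1859 = 71·26 + 13; 26 = 2·13 + 0. Last nonzero remainder: 13.

13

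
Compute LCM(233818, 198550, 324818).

233818 = 2 · 13 · 17 · 23²; 198550 = 2 · 5² · 11 · 19²; 324818 = 2 · 13² · 31²
lcm takes max exponent of each prime: 2 · 5² · 11 · 13² · 17 · 19² · 23² · 31² = 289991038401350

289991038401350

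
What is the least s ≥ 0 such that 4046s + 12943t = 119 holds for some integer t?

707

Reduce mod 12943: 4046s ≡ 119 (mod 12943). With g = gcd(4046, 12943) = 7 dividing 119, divide through: 578s ≡ 17 (mod 1849).
Since gcd(578, 1849) = 1, s ≡ 17·(578)⁻¹ ≡ 707 (mod 1849). Smallest non-negative: 707.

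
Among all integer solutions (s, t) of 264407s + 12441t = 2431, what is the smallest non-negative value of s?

68

Reduce mod 12441: 264407s ≡ 2431 (mod 12441). With g = gcd(264407, 12441) = 143 dividing 2431, divide through: 1849s ≡ 17 (mod 87).
Since gcd(1849, 87) = 1, s ≡ 17·(1849)⁻¹ ≡ 68 (mod 87). Smallest non-negative: 68.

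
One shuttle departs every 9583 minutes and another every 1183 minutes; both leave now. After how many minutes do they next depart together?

1619527

gcd first: 9583 = 8·1183 + 119; 1183 = 9·119 + 112; 119 = 1·112 + 7; 112 = 16·7 + 0 → gcd = 7
lcm = 9583·1183/gcd = 11336689/7 = 1619527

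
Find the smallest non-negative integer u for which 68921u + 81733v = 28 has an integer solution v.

Reduce mod 81733: 68921u ≡ 28 (mod 81733). With g = gcd(68921, 81733) = 1 dividing 28, divide through: 68921u ≡ 28 (mod 81733).
Since gcd(68921, 81733) = 1, u ≡ 28·(68921)⁻¹ ≡ 33275 (mod 81733). Smallest non-negative: 33275.

33275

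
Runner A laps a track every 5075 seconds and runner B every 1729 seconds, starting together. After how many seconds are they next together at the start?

1253525

gcd first: 5075 = 2·1729 + 1617; 1729 = 1·1617 + 112; 1617 = 14·112 + 49; 112 = 2·49 + 14; 49 = 3·14 + 7; 14 = 2·7 + 0 → gcd = 7
lcm = 5075·1729/gcd = 8774675/7 = 1253525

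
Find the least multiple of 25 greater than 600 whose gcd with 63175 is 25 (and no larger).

Multiples of 25 above 600: 25·25, 25·26, … . Need the cofactor coprime to 63175/25 = 2527.
Checking s = 25, 26, … the first with gcd(s, 2527) = 1 is s = 25, giving 625.

625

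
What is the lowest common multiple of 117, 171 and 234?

117 = 3² · 13; 171 = 3² · 19; 234 = 2 · 3² · 13
lcm takes max exponent of each prime: 2 · 3² · 13 · 19 = 4446

4446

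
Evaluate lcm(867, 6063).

gcd first: 6063 = 6·867 + 861; 867 = 1·861 + 6; 861 = 143·6 + 3; 6 = 2·3 + 0 → gcd = 3
lcm = 867·6063/gcd = 5256621/3 = 1752207

1752207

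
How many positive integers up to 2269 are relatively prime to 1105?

1577

1105 = 5·13·17. Inclusion–exclusion on these primes:
2269 − ⌊2269/5⌋ − ⌊2269/13⌋ − ⌊2269/17⌋ + ⌊2269/65⌋ + ⌊2269/85⌋ + ⌊2269/221⌋ − ⌊2269/1105⌋ = 1577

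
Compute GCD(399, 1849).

1

Euclid: 1849 = 4·399 + 253; 399 = 1·253 + 146; 253 = 1·146 + 107; 146 = 1·107 + 39; 107 = 2·39 + 29; 39 = 1·29 + 10; 29 = 2·10 + 9; 10 = 1·9 + 1; 9 = 9·1 + 0. Last nonzero remainder: 1.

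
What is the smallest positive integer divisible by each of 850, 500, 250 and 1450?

lcm(850, 500) = 850·500/gcd = 425000/50 = 8500
lcm(8500, 250) = 8500·250/gcd = 2125000/250 = 8500
lcm(8500, 1450) = 8500·1450/gcd = 12325000/50 = 246500

246500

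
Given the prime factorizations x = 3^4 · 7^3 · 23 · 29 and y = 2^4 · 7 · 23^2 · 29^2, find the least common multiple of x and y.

197765617392

max exponent per prime: 2^4 · 3^4 · 7^3 · 23^2 · 29^2 = 197765617392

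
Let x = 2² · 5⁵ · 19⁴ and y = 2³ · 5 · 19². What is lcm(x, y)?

max exponent per prime: 2³ · 5⁵ · 19⁴ = 3258025000

3258025000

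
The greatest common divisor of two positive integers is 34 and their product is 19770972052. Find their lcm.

gcd·lcm = product, so lcm = 19770972052/34 = 581499178.

581499178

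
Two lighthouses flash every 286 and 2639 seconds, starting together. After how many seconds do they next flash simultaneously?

58058

gcd first: 2639 = 9·286 + 65; 286 = 4·65 + 26; 65 = 2·26 + 13; 26 = 2·13 + 0 → gcd = 13
lcm = 286·2639/gcd = 754754/13 = 58058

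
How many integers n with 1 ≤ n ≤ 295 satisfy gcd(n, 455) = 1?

455 = 5·7·13. Inclusion–exclusion on these primes:
295 − ⌊295/5⌋ − ⌊295/7⌋ − ⌊295/13⌋ + ⌊295/35⌋ + ⌊295/65⌋ + ⌊295/91⌋ − ⌊295/455⌋ = 187

187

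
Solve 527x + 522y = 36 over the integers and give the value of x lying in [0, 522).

Euclid: 527 = 1·522 + 5; 522 = 104·5 + 2; 5 = 2·2 + 1; 2 = 2·1 + 0 → gcd = 1; 36 = 1·36.
Back-substitution yields 527·(209) + 522·(-211) = 1, so one solution is x = 209·36 = 7524, y = -211·36 = -7596.
Solutions in x differ by 522/1 = 522; the one in [0, 522) is 7524 mod 522 = 216.

216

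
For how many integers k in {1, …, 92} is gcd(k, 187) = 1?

Prime factors of 187: 11, 17. Count integers ≤ 92 divisible by none of them.
By inclusion–exclusion: 92 − ⌊92/11⌋ − ⌊92/17⌋ + ⌊92/187⌋ = 79.

79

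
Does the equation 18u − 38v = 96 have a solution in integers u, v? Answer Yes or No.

Yes

By Bézout, 18u − 38v = 96 has integer solutions iff gcd(18, 38) | 96.
Euclid: 38 = 2·18 + 2; 18 = 9·2 + 0. gcd = 2; 96 mod 2 = 0. Yes.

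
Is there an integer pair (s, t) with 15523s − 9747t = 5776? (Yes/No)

Yes

By Bézout, 15523s − 9747t = 5776 has integer solutions iff gcd(15523, 9747) | 5776.
Euclid: 15523 = 1·9747 + 5776; 9747 = 1·5776 + 3971; 5776 = 1·3971 + 1805; 3971 = 2·1805 + 361; 1805 = 5·361 + 0. gcd = 361; 5776 mod 361 = 0. Yes.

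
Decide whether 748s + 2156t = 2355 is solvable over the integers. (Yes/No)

No

By Bézout, 748s + 2156t = 2355 has integer solutions iff gcd(748, 2156) | 2355.
Euclid: 2156 = 2·748 + 660; 748 = 1·660 + 88; 660 = 7·88 + 44; 88 = 2·44 + 0. gcd = 44; 2355 mod 44 = 23. No.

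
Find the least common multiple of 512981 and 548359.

gcd first: 548359 = 1·512981 + 35378; 512981 = 14·35378 + 17689; 35378 = 2·17689 + 0 → gcd = 17689
lcm = 512981·548359/gcd = 281297748179/17689 = 15902411

15902411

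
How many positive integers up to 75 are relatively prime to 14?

33

Prime factors of 14: 2, 7. Count integers ≤ 75 divisible by none of them.
By inclusion–exclusion: 75 − ⌊75/2⌋ − ⌊75/7⌋ + ⌊75/14⌋ = 33.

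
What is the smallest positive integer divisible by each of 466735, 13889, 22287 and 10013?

lcm(466735, 13889) = 466735·13889/gcd = 6482482415/323 = 20069605
lcm(20069605, 22287) = 20069605·22287/gcd = 447291286635/323 = 1384802745
lcm(1384802745, 10013) = 1384802745·10013/gcd = 13866029885685/323 = 42928885095

42928885095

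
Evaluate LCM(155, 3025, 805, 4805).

468031025

155 = 5 · 31; 3025 = 5² · 11²; 805 = 5 · 7 · 23; 4805 = 5 · 31²
lcm takes max exponent of each prime: 5² · 7 · 11² · 23 · 31² = 468031025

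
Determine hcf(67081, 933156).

Euclid: 933156 = 13·67081 + 61103; 67081 = 1·61103 + 5978; 61103 = 10·5978 + 1323; 5978 = 4·1323 + 686; 1323 = 1·686 + 637; 686 = 1·637 + 49; 637 = 13·49 + 0. Last nonzero remainder: 49.

49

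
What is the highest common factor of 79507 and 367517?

Euclid: 367517 = 4·79507 + 49489; 79507 = 1·49489 + 30018; 49489 = 1·30018 + 19471; 30018 = 1·19471 + 10547; 19471 = 1·10547 + 8924; 10547 = 1·8924 + 1623; 8924 = 5·1623 + 809; 1623 = 2·809 + 5; 809 = 161·5 + 4; 5 = 1·4 + 1; 4 = 4·1 + 0. Last nonzero remainder: 1.

1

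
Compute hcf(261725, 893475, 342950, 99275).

9025

gcd(261725, 893475): 893475 = 3·261725 + 108300; 261725 = 2·108300 + 45125; 108300 = 2·45125 + 18050; 45125 = 2·18050 + 9025; 18050 = 2·9025 + 0 → 9025
gcd(9025, 342950): 342950 = 38·9025 + 0 → 9025
gcd(9025, 99275): 99275 = 11·9025 + 0 → 9025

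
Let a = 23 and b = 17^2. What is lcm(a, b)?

6647

max exponent per prime: 17^2 · 23 = 6647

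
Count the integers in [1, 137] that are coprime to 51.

86

Prime factors of 51: 3, 17. Count integers ≤ 137 divisible by none of them.
By inclusion–exclusion: 137 − ⌊137/3⌋ − ⌊137/17⌋ + ⌊137/51⌋ = 86.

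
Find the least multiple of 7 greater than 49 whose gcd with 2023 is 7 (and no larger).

56

Multiples of 7 above 49: 7·8, 7·9, … . Need the cofactor coprime to 2023/7 = 289.
Checking s = 8, 9, … the first with gcd(s, 289) = 1 is s = 8, giving 56.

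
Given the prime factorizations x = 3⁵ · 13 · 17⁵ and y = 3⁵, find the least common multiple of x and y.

max exponent per prime: 3⁵ · 13 · 17⁵ = 4485328263

4485328263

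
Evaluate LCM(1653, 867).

477717

gcd first: 1653 = 1·867 + 786; 867 = 1·786 + 81; 786 = 9·81 + 57; 81 = 1·57 + 24; 57 = 2·24 + 9; 24 = 2·9 + 6; 9 = 1·6 + 3; 6 = 2·3 + 0 → gcd = 3
lcm = 1653·867/gcd = 1433151/3 = 477717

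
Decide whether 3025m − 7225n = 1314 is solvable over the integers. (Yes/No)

By Bézout, 3025m − 7225n = 1314 has integer solutions iff gcd(3025, 7225) | 1314.
Euclid: 7225 = 2·3025 + 1175; 3025 = 2·1175 + 675; 1175 = 1·675 + 500; 675 = 1·500 + 175; 500 = 2·175 + 150; 175 = 1·150 + 25; 150 = 6·25 + 0. gcd = 25; 1314 mod 25 = 14. No.

No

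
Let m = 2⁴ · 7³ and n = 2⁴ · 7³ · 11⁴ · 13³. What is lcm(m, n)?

176528528176

max exponent per prime: 2⁴ · 7³ · 11⁴ · 13³ = 176528528176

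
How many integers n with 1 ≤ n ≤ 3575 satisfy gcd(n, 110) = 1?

Prime factors of 110: 2, 5, 11. Count integers ≤ 3575 divisible by none of them.
By inclusion–exclusion: 3575 − ⌊3575/2⌋ − ⌊3575/5⌋ − ⌊3575/11⌋ + ⌊3575/10⌋ + ⌊3575/22⌋ + ⌊3575/55⌋ − ⌊3575/110⌋ = 1300.

1300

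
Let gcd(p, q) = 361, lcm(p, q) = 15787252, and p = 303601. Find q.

18772

Using pq = gcd(p,q)·lcm(p,q) = 361·15787252 = 5699197972, we get q = 5699197972/303601 = 18772.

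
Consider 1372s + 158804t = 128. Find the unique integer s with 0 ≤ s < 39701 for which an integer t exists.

Euclid: 158804 = 115·1372 + 1024; 1372 = 1·1024 + 348; 1024 = 2·348 + 328; 348 = 1·328 + 20; 328 = 16·20 + 8; 20 = 2·8 + 4; 8 = 2·4 + 0 → gcd = 4; 128 = 4·32.
Back-substitution yields 1372·(15973) + 158804·(-138) = 4, so one solution is s = 15973·32 = 511136, t = -138·32 = -4416.
Solutions in s differ by 158804/4 = 39701; the one in [0, 39701) is 511136 mod 39701 = 34724.

34724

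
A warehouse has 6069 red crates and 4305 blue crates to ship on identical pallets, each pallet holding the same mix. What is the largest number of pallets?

21

6069 = 3 · 7 · 17²
4305 = 3 · 5 · 7 · 41
Common: 3 · 7 = 21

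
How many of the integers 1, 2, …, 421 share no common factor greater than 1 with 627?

242

Prime factors of 627: 3, 11, 19. Count integers ≤ 421 divisible by none of them.
By inclusion–exclusion: 421 − ⌊421/3⌋ − ⌊421/11⌋ − ⌊421/19⌋ + ⌊421/33⌋ + ⌊421/57⌋ + ⌊421/209⌋ − ⌊421/627⌋ = 242.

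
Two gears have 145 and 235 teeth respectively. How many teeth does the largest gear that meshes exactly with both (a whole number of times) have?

145 = 5 · 29
235 = 5 · 47
Common: 5 = 5

5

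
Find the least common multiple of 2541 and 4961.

104181

2541 = 3 · 7 · 11²; 4961 = 11² · 41
max exponents: 3 · 7 · 11² · 41 = 104181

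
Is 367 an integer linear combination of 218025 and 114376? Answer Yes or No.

No

gcd(218025, 114376): 218025 = 1·114376 + 103649; 114376 = 1·103649 + 10727; 103649 = 9·10727 + 7106; 10727 = 1·7106 + 3621; 7106 = 1·3621 + 3485; 3621 = 1·3485 + 136; 3485 = 25·136 + 85; 136 = 1·85 + 51; 85 = 1·51 + 34; 51 = 1·34 + 17; 34 = 2·17 + 0 → 17
17 does not divide 367, so a solution does not exist.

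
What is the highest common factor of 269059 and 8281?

269059 = 7² · 17² · 19
8281 = 7² · 13²
Common: 7² = 49

49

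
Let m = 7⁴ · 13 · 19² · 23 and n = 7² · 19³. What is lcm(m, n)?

4924069241

max exponent per prime: 7⁴ · 13 · 19³ · 23 = 4924069241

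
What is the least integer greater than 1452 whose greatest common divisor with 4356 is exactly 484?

1936

Multiples of 484 above 1452: 484·4, 484·5, … . Need the cofactor coprime to 4356/484 = 9.
Checking s = 4, 5, … the first with gcd(s, 9) = 1 is s = 4, giving 1936.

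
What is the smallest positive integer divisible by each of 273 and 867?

78897

273 = 3 · 7 · 13; 867 = 3 · 17²
max exponents: 3 · 7 · 13 · 17² = 78897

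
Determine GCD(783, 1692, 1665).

9

gcd(783, 1692): 1692 = 2·783 + 126; 783 = 6·126 + 27; 126 = 4·27 + 18; 27 = 1·18 + 9; 18 = 2·9 + 0 → 9
gcd(9, 1665): 1665 = 185·9 + 0 → 9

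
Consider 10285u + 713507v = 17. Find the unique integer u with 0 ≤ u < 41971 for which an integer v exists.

12071

Reduce mod 713507: 10285u ≡ 17 (mod 713507). With g = gcd(10285, 713507) = 17 dividing 17, divide through: 605u ≡ 1 (mod 41971).
Since gcd(605, 41971) = 1, u ≡ 1·(605)⁻¹ ≡ 12071 (mod 41971). Smallest non-negative: 12071.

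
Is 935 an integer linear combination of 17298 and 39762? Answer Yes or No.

No

By Bézout, 17298s − 39762t = 935 has integer solutions iff gcd(17298, 39762) | 935.
Euclid: 39762 = 2·17298 + 5166; 17298 = 3·5166 + 1800; 5166 = 2·1800 + 1566; 1800 = 1·1566 + 234; 1566 = 6·234 + 162; 234 = 1·162 + 72; 162 = 2·72 + 18; 72 = 4·18 + 0. gcd = 18; 935 mod 18 = 17. No.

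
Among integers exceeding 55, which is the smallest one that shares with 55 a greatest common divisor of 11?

Multiples of 11 above 55: 11·6, 11·7, … . Need the cofactor coprime to 55/11 = 5.
Checking s = 6, 7, … the first with gcd(s, 5) = 1 is s = 6, giving 66.

66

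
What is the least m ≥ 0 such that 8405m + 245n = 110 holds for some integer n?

gcd(8405, 245) = 5 (Euclid: 8405 = 34·245 + 75; 245 = 3·75 + 20; 75 = 3·20 + 15; 20 = 1·15 + 5; 15 = 3·5 + 0), and 5 | 110.
Extended Euclid: 8405·(-13) + 245·(446) = 5. Scale by 22: m₀ = -286.
General solution m = m₀ + 49t; reducing mod 49 gives m = 8 (and n = -274).

8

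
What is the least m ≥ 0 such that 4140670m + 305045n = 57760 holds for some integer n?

Euclid: 4140670 = 13·305045 + 175085; 305045 = 1·175085 + 129960; 175085 = 1·129960 + 45125; 129960 = 2·45125 + 39710; 45125 = 1·39710 + 5415; 39710 = 7·5415 + 1805; 5415 = 3·1805 + 0 → gcd = 1805; 57760 = 1805·32.
Back-substitution yields 4140670·(-54) + 305045·(733) = 1805, so one solution is m = -54·32 = -1728, n = 733·32 = 23456.
Solutions in m differ by 305045/1805 = 169; the one in [0, 169) is -1728 mod 169 = 131.

131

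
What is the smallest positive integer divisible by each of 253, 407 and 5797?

4933247

253 = 11 · 23; 407 = 11 · 37; 5797 = 11 · 17 · 31
lcm takes max exponent of each prime: 11 · 17 · 23 · 31 · 37 = 4933247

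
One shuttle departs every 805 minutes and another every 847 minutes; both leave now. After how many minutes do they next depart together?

805 = 5 · 7 · 23; 847 = 7 · 11²
max exponents: 5 · 7 · 11² · 23 = 97405

97405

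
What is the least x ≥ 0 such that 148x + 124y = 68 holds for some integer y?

8

Reduce mod 124: 148x ≡ 68 (mod 124). With g = gcd(148, 124) = 4 dividing 68, divide through: 37x ≡ 17 (mod 31).
Since gcd(37, 31) = 1, x ≡ 17·(37)⁻¹ ≡ 8 (mod 31). Smallest non-negative: 8.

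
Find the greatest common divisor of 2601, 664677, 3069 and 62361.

gcd(2601, 664677): 664677 = 255·2601 + 1422; 2601 = 1·1422 + 1179; 1422 = 1·1179 + 243; 1179 = 4·243 + 207; 243 = 1·207 + 36; 207 = 5·36 + 27; 36 = 1·27 + 9; 27 = 3·9 + 0 → 9
gcd(9, 3069): 3069 = 341·9 + 0 → 9
gcd(9, 62361): 62361 = 6929·9 + 0 → 9

9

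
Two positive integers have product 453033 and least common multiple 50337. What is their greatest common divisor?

From gcd × lcm = ab: gcd = 453033 / 50337 = 9.

9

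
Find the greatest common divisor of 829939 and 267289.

121

Euclid: 829939 = 3·267289 + 28072; 267289 = 9·28072 + 14641; 28072 = 1·14641 + 13431; 14641 = 1·13431 + 1210; 13431 = 11·1210 + 121; 1210 = 10·121 + 0. Last nonzero remainder: 121.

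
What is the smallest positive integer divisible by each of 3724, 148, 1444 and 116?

lcm(3724, 148) = 3724·148/gcd = 551152/4 = 137788
lcm(137788, 1444) = 137788·1444/gcd = 198965872/76 = 2617972
lcm(2617972, 116) = 2617972·116/gcd = 303684752/4 = 75921188

75921188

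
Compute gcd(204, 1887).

Euclid: 1887 = 9·204 + 51; 204 = 4·51 + 0. Last nonzero remainder: 51.

51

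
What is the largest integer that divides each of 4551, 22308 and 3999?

gcd(4551, 22308): 22308 = 4·4551 + 4104; 4551 = 1·4104 + 447; 4104 = 9·447 + 81; 447 = 5·81 + 42; 81 = 1·42 + 39; 42 = 1·39 + 3; 39 = 13·3 + 0 → 3
gcd(3, 3999): 3999 = 1333·3 + 0 → 3

3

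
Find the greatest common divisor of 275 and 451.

Euclid: 451 = 1·275 + 176; 275 = 1·176 + 99; 176 = 1·99 + 77; 99 = 1·77 + 22; 77 = 3·22 + 11; 22 = 2·11 + 0. Last nonzero remainder: 11.

11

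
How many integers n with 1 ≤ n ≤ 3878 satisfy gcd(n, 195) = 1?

1910

Prime factors of 195: 3, 5, 13. Count integers ≤ 3878 divisible by none of them.
By inclusion–exclusion: 3878 − ⌊3878/3⌋ − ⌊3878/5⌋ − ⌊3878/13⌋ + ⌊3878/15⌋ + ⌊3878/39⌋ + ⌊3878/65⌋ − ⌊3878/195⌋ = 1910.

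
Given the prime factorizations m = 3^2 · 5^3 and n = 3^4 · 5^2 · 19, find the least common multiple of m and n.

192375

max exponent per prime: 3^4 · 5^3 · 19 = 192375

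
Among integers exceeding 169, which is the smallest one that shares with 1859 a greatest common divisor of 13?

1859 = 13·143. Any k with gcd(k, 1859) = 13 is a multiple of 13, say 13s, with s coprime to 143.
Need s > 169/13, so s ≥ 14. First s ≥ 14 with gcd(s, 143) = 1 is s = 14. Thus k = 13·14 = 182.

182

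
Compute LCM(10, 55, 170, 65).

lcm(10, 55) = 10·55/gcd = 550/5 = 110
lcm(110, 170) = 110·170/gcd = 18700/10 = 1870
lcm(1870, 65) = 1870·65/gcd = 121550/5 = 24310

24310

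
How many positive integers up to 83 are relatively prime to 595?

Prime factors of 595: 5, 7, 17. Count integers ≤ 83 divisible by none of them.
By inclusion–exclusion: 83 − ⌊83/5⌋ − ⌊83/7⌋ − ⌊83/17⌋ + ⌊83/35⌋ + ⌊83/85⌋ + ⌊83/119⌋ − ⌊83/595⌋ = 54.

54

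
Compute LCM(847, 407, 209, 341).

lcm(847, 407) = 847·407/gcd = 344729/11 = 31339
lcm(31339, 209) = 31339·209/gcd = 6549851/11 = 595441
lcm(595441, 341) = 595441·341/gcd = 203045381/11 = 18458671

18458671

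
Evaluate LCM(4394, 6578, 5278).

4394 = 2 · 13³; 6578 = 2 · 11 · 13 · 23; 5278 = 2 · 7 · 13 · 29
lcm takes max exponent of each prime: 2 · 7 · 11 · 13³ · 23 · 29 = 225671446

225671446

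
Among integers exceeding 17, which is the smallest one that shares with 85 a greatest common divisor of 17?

85 = 17·5. Any t with gcd(t, 85) = 17 is a multiple of 17, say 17s, with s coprime to 5.
Need s > 17/17, so s ≥ 2. First s ≥ 2 with gcd(s, 5) = 1 is s = 2. Thus t = 17·2 = 34.

34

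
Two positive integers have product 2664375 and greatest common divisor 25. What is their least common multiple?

Since gcd(p,q)·lcm(p,q) = pq, lcm = 2664375/25 = 106575.

106575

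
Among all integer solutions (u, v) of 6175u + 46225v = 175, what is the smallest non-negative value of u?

Reduce mod 46225: 6175u ≡ 175 (mod 46225). With g = gcd(6175, 46225) = 25 dividing 175, divide through: 247u ≡ 7 (mod 1849).
Since gcd(247, 1849) = 1, u ≡ 7·(247)⁻¹ ≡ 15 (mod 1849). Smallest non-negative: 15.

15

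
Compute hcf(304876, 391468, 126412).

gcd(304876, 391468): 391468 = 1·304876 + 86592; 304876 = 3·86592 + 45100; 86592 = 1·45100 + 41492; 45100 = 1·41492 + 3608; 41492 = 11·3608 + 1804; 3608 = 2·1804 + 0 → 1804
gcd(1804, 126412): 126412 = 70·1804 + 132; 1804 = 13·132 + 88; 132 = 1·88 + 44; 88 = 2·44 + 0 → 44

44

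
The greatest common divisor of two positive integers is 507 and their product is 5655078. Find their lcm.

Since gcd(u,v)·lcm(u,v) = uv, lcm = 5655078/507 = 11154.

11154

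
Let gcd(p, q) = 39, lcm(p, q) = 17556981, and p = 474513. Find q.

1443

p·q = gcd·lcm = 39·17556981 = 684722259, so q = 684722259/474513 = 1443.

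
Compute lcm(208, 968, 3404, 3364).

18012511088

208 = 2⁴ · 13; 968 = 2³ · 11²; 3404 = 2² · 23 · 37; 3364 = 2² · 29²
lcm takes max exponent of each prime: 2⁴ · 11² · 13 · 23 · 29² · 37 = 18012511088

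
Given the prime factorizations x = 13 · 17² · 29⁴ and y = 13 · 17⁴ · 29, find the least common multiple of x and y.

max exponent per prime: 13 · 17⁴ · 29⁴ = 767946613213

767946613213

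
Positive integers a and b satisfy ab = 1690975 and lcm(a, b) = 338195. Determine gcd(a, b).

5

From gcd × lcm = ab: gcd = 1690975 / 338195 = 5.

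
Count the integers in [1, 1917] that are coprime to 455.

1214

Prime factors of 455: 5, 7, 13. Count integers ≤ 1917 divisible by none of them.
By inclusion–exclusion: 1917 − ⌊1917/5⌋ − ⌊1917/7⌋ − ⌊1917/13⌋ + ⌊1917/35⌋ + ⌊1917/65⌋ + ⌊1917/91⌋ − ⌊1917/455⌋ = 1214.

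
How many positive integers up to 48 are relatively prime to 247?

247 = 13·19. Inclusion–exclusion on these primes:
48 − ⌊48/13⌋ − ⌊48/19⌋ + ⌊48/247⌋ = 43

43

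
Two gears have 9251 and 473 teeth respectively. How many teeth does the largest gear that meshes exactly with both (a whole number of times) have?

9251 = 11 · 29²
473 = 11 · 43
Common: 11 = 11

11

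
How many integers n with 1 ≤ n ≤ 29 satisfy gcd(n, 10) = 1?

12

Prime factors of 10: 2, 5. Count integers ≤ 29 divisible by none of them.
By inclusion–exclusion: 29 − ⌊29/2⌋ − ⌊29/5⌋ + ⌊29/10⌋ = 12.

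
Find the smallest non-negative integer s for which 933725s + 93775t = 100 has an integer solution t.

gcd(933725, 93775) = 25 (Euclid: 933725 = 9·93775 + 89750; 93775 = 1·89750 + 4025; 89750 = 22·4025 + 1200; 4025 = 3·1200 + 425; 1200 = 2·425 + 350; 425 = 1·350 + 75; 350 = 4·75 + 50; 75 = 1·50 + 25; 50 = 2·25 + 0), and 25 | 100.
Extended Euclid: 933725·(-1328) + 93775·(13223) = 25. Scale by 4: s₀ = -5312.
General solution s = s₀ + 3751k; reducing mod 3751 gives s = 2190 (and t = -21806).

2190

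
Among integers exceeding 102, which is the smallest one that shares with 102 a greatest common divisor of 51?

153

gcd(m, 102) = 51 forces 51 | m; write m = 51s. Then gcd(51s, 51·2) = 51·gcd(s, 2), so need gcd(s, 2) = 1.
51s > 102 gives s ≥ 3. The least s ≥ 3 coprime to 2 is 3, so m = 51·3 = 153.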